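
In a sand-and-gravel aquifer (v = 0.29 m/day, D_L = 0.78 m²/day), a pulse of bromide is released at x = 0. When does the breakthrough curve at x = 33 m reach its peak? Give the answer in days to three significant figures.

105 days

For the 1D instantaneous-source solution, setting ∂C/∂t = 0 at fixed x gives v²t² + 2Dt − x² = 0, so t = (√(D² + v²x²) − D)/v².
√(D² + v²x²) = √(0.78² + 0.29² × 33²) = 9.602; v² = 0.0841.
t = (9.602 − 0.78)/0.0841 = 105 days (vs. the pure-advection estimate x/v = 114 d).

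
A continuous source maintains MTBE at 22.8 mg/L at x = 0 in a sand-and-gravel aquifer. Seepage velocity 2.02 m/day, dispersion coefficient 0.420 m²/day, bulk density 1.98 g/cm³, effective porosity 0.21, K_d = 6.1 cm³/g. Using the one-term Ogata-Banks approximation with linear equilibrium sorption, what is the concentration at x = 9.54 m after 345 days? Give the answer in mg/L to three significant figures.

Retardation factor R = 1 + ρ_b·K_d/n = 1 + 1.98 × 6.1/0.21 = 58.51.
Sorption retards both mechanisms: v_R = v/R = 0.03452 m/day, D_R = D/R = 0.007178 m²/day.
v_R·t = 0.03452 × 345 = 11.9094 m; 2√(D_R t) = 3.147 m; argument = (9.54 − 11.9094)/3.147 = -0.7529.
C = C₀ × ½·erfc(-0.7529) = 22.8 × 0.8565 = 19.5 mg/L.

19.5 mg/L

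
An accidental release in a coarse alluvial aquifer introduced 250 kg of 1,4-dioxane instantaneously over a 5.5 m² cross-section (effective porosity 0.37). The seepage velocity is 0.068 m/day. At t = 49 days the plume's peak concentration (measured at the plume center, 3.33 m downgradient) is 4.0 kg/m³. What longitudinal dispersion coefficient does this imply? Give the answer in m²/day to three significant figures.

At the plume center C_max = M/(n_e·A·√(4πDt)), so D = M²/(4πt·(n_e·A·C_max)²).
n_e·A·C_max = 0.37 × 5.5 × 4.0 = 8.140 kg/m.
D = 250²/(4π × 49 × 8.140²) = 1.53 m²/day.

1.53 m²/day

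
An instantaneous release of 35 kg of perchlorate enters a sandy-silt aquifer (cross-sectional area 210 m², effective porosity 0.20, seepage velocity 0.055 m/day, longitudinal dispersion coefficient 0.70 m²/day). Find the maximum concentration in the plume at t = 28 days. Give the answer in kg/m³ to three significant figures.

0.0531 kg/m³

The peak of an instantaneous 1D plume sits at x = vt; there the Gaussian factor is 1 and C_max = M/(n_e·A·√(4πDt)), where n_e·A is the pore area the mass is dissolved in.
√(4πDt) = √(4π × 0.70 × 28) = 15.69 m, so C_max = 35/(0.20 × 210 × 15.69) = 0.0531 kg/m³.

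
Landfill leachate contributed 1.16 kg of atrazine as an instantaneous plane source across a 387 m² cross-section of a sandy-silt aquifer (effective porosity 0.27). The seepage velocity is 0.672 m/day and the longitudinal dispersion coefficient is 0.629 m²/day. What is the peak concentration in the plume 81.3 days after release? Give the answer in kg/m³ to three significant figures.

The peak of an instantaneous 1D plume sits at x = vt; there the Gaussian factor is 1 and C_max = M/(n_e·A·√(4πDt)), where n_e·A is the pore area the mass is dissolved in.
√(4πDt) = √(4π × 0.629 × 81.3) = 25.35 m, so C_max = 1.16/(0.27 × 387 × 25.35) = 0.000438 kg/m³.

0.000438 kg/m³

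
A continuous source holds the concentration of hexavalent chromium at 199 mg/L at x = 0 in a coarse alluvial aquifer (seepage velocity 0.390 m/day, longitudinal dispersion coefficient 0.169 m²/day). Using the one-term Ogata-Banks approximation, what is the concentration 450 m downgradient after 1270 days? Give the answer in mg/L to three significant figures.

For a continuous step input, C/C₀ ≈ ½·erfc((x−vt)/(2√(Dt))).
vt = 0.390 × 1270 = 495.3 m and 2√(Dt) = 2√(0.169 × 1270) = 29.30 m.
Argument (x−vt)/(2√(Dt)) = (450 − 495.3)/29.30 = -1.546; ½·erfc(-1.546) = 0.9856.
C = 199 × 0.9856 = 196 mg/L.

196 mg/L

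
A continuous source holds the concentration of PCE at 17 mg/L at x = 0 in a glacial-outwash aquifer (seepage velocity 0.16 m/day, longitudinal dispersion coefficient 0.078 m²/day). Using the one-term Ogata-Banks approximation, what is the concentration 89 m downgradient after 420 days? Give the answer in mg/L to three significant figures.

For a continuous step input, C/C₀ ≈ ½·erfc((x−vt)/(2√(Dt))).
vt = 0.16 × 420 = 67.2 m and 2√(Dt) = 2√(0.078 × 420) = 11.45 m.
Argument (x−vt)/(2√(Dt)) = (89 − 67.2)/11.45 = 1.904; ½·erfc(1.904) = 0.003544.
C = 17 × 0.003544 = 0.0602 mg/L.

0.0602 mg/L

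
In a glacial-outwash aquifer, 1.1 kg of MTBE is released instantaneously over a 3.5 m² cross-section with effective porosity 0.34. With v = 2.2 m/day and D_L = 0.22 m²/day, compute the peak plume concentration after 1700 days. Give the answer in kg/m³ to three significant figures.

0.0135 kg/m³

The peak of an instantaneous 1D plume sits at x = vt; there the Gaussian factor is 1 and C_max = M/(n_e·A·√(4πDt)), where n_e·A is the pore area the mass is dissolved in.
√(4πDt) = √(4π × 0.22 × 1700) = 68.56 m, so C_max = 1.1/(0.34 × 3.5 × 68.56) = 0.0135 kg/m³.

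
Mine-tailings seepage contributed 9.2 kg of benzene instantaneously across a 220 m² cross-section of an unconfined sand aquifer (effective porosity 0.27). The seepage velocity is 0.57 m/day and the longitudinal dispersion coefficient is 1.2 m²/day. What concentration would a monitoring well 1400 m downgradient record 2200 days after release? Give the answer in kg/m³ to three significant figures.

0.000113 kg/m³

For an instantaneous plane source, C(x,t) = M/(n_e·A·√(4πDt)) · exp(−(x−vt)²/(4Dt)), with n_e·A the pore (flow) area.
Plume center vt = 0.57 × 2200 = 1254 m, so the well at 1400 m is 146 m downgradient of the peak.
√(4πDt) = 182.1 m, giving peak height M/(n_e·A·√(4πDt)) = 9.2/(0.27 × 220 × 182.1) = 0.0008505 kg/m³.
(x−vt)²/(4Dt) = (146)²/(4 × 1.2 × 2200) = 2.019; exp(−2.019) = 0.1328.
C = 0.0008505 × 0.1328 = 0.000113 kg/m³.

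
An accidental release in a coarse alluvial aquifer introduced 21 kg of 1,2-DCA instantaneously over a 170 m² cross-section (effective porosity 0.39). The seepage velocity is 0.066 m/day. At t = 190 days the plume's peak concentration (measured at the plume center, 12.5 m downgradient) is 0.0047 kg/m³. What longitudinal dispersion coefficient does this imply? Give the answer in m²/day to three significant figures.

At the plume center C_max = M/(n_e·A·√(4πDt)), so D = M²/(4πt·(n_e·A·C_max)²).
n_e·A·C_max = 0.39 × 170 × 0.0047 = 0.3116 kg/m.
D = 21²/(4π × 190 × 0.3116²) = 1.90 m²/day.

1.90 m²/day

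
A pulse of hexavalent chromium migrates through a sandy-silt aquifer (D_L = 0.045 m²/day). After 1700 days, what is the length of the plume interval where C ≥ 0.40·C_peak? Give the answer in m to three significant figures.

The plume is Gaussian with σ = √(2Dt) = √(2 × 0.045 × 1700) = 12.37 m.
C/C_peak = exp(−Δx²/(2σ²)) = 0.40 ⇒ Δx = σ·√(−2 ln 0.40) = 12.37 × 1.354 = 16.75 m.
Width = 2Δx = 33.5 m.

33.5 m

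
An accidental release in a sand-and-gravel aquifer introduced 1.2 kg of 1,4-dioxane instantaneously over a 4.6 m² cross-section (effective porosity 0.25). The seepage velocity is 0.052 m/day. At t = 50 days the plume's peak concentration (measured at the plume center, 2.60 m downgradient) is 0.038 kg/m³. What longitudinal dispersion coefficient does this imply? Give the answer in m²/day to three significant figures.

1.20 m²/day

At the plume center C_max = M/(n_e·A·√(4πDt)), so D = M²/(4πt·(n_e·A·C_max)²).
n_e·A·C_max = 0.25 × 4.6 × 0.038 = 0.04370 kg/m.
D = 1.2²/(4π × 50 × 0.04370²) = 1.20 m²/day.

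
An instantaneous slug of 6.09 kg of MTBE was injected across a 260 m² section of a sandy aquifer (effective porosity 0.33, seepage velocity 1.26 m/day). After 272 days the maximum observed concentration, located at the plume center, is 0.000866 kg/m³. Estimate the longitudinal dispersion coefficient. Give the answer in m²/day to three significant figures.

1.97 m²/day

At the plume center C_max = M/(n_e·A·√(4πDt)), so D = M²/(4πt·(n_e·A·C_max)²).
n_e·A·C_max = 0.33 × 260 × 0.000866 = 0.07430 kg/m.
D = 6.09²/(4π × 272 × 0.07430²) = 1.97 m²/day.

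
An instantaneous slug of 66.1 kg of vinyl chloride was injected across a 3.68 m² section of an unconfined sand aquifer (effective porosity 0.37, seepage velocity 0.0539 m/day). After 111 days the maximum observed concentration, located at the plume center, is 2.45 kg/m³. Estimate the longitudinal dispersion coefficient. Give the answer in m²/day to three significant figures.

At the plume center C_max = M/(n_e·A·√(4πDt)), so D = M²/(4πt·(n_e·A·C_max)²).
n_e·A·C_max = 0.37 × 3.68 × 2.45 = 3.336 kg/m.
D = 66.1²/(4π × 111 × 3.336²) = 0.281 m²/day.

0.281 m²/day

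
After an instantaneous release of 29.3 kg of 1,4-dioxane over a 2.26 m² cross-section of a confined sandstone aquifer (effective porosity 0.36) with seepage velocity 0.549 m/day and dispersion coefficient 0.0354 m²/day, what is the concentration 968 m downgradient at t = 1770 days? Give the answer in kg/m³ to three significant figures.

For an instantaneous plane source, C(x,t) = M/(n_e·A·√(4πDt)) · exp(−(x−vt)²/(4Dt)), with n_e·A the pore (flow) area.
Plume center vt = 0.549 × 1770 = 971.73 m, so the well at 968 m is 3.73 m upgradient of the peak.
√(4πDt) = 28.06 m, giving peak height M/(n_e·A·√(4πDt)) = 29.3/(0.36 × 2.26 × 28.06) = 1.283 kg/m³.
(x−vt)²/(4Dt) = (-3.73)²/(4 × 0.0354 × 1770) = 0.05551; exp(−0.05551) = 0.9460.
C = 1.283 × 0.9460 = 1.21 kg/m³.

1.21 kg/m³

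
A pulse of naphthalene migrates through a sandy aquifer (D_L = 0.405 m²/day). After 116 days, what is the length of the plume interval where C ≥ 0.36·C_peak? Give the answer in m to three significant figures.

27.7 m

The plume is Gaussian with σ = √(2Dt) = √(2 × 0.405 × 116) = 9.693 m.
C/C_peak = exp(−Δx²/(2σ²)) = 0.36 ⇒ Δx = σ·√(−2 ln 0.36) = 9.693 × 1.429 = 13.85 m.
Width = 2Δx = 27.7 m.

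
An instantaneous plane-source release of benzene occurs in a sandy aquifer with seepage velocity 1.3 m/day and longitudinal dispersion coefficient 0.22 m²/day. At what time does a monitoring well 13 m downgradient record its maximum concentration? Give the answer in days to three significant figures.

9.87 days

For the 1D instantaneous-source solution, setting ∂C/∂t = 0 at fixed x gives v²t² + 2Dt − x² = 0, so t = (√(D² + v²x²) − D)/v².
√(D² + v²x²) = √(0.22² + 1.3² × 13²) = 16.90; v² = 1.69.
t = (16.90 − 0.22)/1.69 = 9.87 days (vs. the pure-advection estimate x/v = 10.0 d).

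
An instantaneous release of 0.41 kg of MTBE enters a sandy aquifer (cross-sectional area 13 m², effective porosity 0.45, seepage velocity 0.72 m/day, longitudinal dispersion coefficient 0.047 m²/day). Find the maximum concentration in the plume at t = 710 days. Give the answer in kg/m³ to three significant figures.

The peak of an instantaneous 1D plume sits at x = vt; there the Gaussian factor is 1 and C_max = M/(n_e·A·√(4πDt)), where n_e·A is the pore area the mass is dissolved in.
√(4πDt) = √(4π × 0.047 × 710) = 20.48 m, so C_max = 0.41/(0.45 × 13 × 20.48) = 0.00342 kg/m³.

0.00342 kg/m³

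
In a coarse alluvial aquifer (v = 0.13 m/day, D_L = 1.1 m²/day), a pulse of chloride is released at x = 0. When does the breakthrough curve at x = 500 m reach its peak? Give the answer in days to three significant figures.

For the 1D instantaneous-source solution, setting ∂C/∂t = 0 at fixed x gives v²t² + 2Dt − x² = 0, so t = (√(D² + v²x²) − D)/v².
√(D² + v²x²) = √(1.1² + 0.13² × 500²) = 65.01; v² = 0.0169.
t = (65.01 − 1.1)/0.0169 = 3780 days (vs. the pure-advection estimate x/v = 3850 d).

3780 days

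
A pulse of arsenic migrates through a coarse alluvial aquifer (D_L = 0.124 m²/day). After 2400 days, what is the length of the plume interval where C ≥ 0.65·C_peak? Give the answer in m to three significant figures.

45.3 m

The plume is Gaussian with σ = √(2Dt) = √(2 × 0.124 × 2400) = 24.40 m.
C/C_peak = exp(−Δx²/(2σ²)) = 0.65 ⇒ Δx = σ·√(−2 ln 0.65) = 24.40 × 0.9282 = 22.65 m.
Width = 2Δx = 45.3 m.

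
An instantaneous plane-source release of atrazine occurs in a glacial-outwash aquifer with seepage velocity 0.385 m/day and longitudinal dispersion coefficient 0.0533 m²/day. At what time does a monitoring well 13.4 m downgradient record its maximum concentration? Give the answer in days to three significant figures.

For the 1D instantaneous-source solution, setting ∂C/∂t = 0 at fixed x gives v²t² + 2Dt − x² = 0, so t = (√(D² + v²x²) − D)/v².
√(D² + v²x²) = √(0.0533² + 0.385² × 13.4²) = 5.159; v² = 0.148225.
t = (5.159 − 0.0533)/0.148225 = 34.4 days (vs. the pure-advection estimate x/v = 34.8 d).

34.4 days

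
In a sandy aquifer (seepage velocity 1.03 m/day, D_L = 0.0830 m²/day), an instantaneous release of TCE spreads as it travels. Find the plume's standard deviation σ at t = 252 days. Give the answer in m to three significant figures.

Dispersive spreading gives a Gaussian with σ² = 2Dt; advection only shifts the center.
σ = √(2 × 0.0830 × 252) = 6.47 m.

6.47 m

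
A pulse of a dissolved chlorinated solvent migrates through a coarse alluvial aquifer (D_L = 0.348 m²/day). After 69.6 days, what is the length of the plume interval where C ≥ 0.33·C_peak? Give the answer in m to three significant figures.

The plume is Gaussian with σ = √(2Dt) = √(2 × 0.348 × 69.6) = 6.960 m.
C/C_peak = exp(−Δx²/(2σ²)) = 0.33 ⇒ Δx = σ·√(−2 ln 0.33) = 6.960 × 1.489 = 10.36 m.
Width = 2Δx = 20.7 m.

20.7 m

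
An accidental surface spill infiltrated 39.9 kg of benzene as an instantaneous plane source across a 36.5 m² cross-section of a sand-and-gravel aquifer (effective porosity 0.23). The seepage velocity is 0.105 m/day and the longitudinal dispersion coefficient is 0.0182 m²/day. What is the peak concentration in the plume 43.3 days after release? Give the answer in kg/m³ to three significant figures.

The peak of an instantaneous 1D plume sits at x = vt; there the Gaussian factor is 1 and C_max = M/(n_e·A·√(4πDt)), where n_e·A is the pore area the mass is dissolved in.
√(4πDt) = √(4π × 0.0182 × 43.3) = 3.147 m, so C_max = 39.9/(0.23 × 36.5 × 3.147) = 1.51 kg/m³.

1.51 kg/m³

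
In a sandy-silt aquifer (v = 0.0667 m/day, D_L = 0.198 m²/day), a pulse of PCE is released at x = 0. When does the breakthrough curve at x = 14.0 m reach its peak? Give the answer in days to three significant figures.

170 days

For the 1D instantaneous-source solution, setting ∂C/∂t = 0 at fixed x gives v²t² + 2Dt − x² = 0, so t = (√(D² + v²x²) − D)/v².
√(D² + v²x²) = √(0.198² + 0.0667² × 14.0²) = 0.9546; v² = 0.00444889.
t = (0.9546 − 0.198)/0.00444889 = 170 days (vs. the pure-advection estimate x/v = 210 d).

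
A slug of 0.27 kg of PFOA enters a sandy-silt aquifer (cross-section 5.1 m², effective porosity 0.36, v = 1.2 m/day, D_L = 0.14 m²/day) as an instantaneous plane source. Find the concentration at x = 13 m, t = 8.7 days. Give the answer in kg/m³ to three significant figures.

0.00979 kg/m³

For an instantaneous plane source, C(x,t) = M/(n_e·A·√(4πDt)) · exp(−(x−vt)²/(4Dt)), with n_e·A the pore (flow) area.
Plume center vt = 1.2 × 8.7 = 10.44 m, so the well at 13 m is 2.56 m downgradient of the peak.
√(4πDt) = 3.912 m, giving peak height M/(n_e·A·√(4πDt)) = 0.27/(0.36 × 5.1 × 3.912) = 0.03759 kg/m³.
(x−vt)²/(4Dt) = (2.56)²/(4 × 0.14 × 8.7) = 1.345; exp(−1.345) = 0.2605.
C = 0.03759 × 0.2605 = 0.00979 kg/m³.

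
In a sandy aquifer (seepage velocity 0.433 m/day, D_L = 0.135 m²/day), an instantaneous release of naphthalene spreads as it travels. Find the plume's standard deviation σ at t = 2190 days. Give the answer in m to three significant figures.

Dispersive spreading gives a Gaussian with σ² = 2Dt; advection only shifts the center.
σ = √(2 × 0.135 × 2190) = 24.3 m.

24.3 m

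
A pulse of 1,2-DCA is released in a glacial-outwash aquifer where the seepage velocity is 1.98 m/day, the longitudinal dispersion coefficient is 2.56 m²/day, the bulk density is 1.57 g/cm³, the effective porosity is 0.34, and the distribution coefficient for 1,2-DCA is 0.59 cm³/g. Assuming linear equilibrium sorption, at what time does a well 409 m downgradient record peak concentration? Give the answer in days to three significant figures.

767 days

Retardation factor R = 1 + ρ_b·K_d/n = 1 + 1.57 × 0.59/0.34 = 3.724.
Sorption retards both mechanisms: v_R = v/R = 0.5317 m/day, D_R = D/R = 0.6874 m²/day.
Peak time from v_R²t² + 2D_R t − x² = 0: t = (√(D_R² + v_R²x²) − D_R)/v_R².
√(D_R² + v_R²x²) = √(0.6874² + 0.5317² × 409²) = 217.5; v_R² = 0.2827.
t = (217.5 − 0.6874)/0.2827 = 767 days.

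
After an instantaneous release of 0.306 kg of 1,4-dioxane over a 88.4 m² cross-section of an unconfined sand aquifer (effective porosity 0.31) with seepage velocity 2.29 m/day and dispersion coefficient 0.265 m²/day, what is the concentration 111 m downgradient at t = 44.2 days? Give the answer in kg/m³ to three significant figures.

0.000119 kg/m³

For an instantaneous plane source, C(x,t) = M/(n_e·A·√(4πDt)) · exp(−(x−vt)²/(4Dt)), with n_e·A the pore (flow) area.
Plume center vt = 2.29 × 44.2 = 101.218 m, so the well at 111 m is 9.782 m downgradient of the peak.
√(4πDt) = 12.13 m, giving peak height M/(n_e·A·√(4πDt)) = 0.306/(0.31 × 88.4 × 12.13) = 0.0009205 kg/m³.
(x−vt)²/(4Dt) = (9.782)²/(4 × 0.265 × 44.2) = 2.042; exp(−2.042) = 0.1298.
C = 0.0009205 × 0.1298 = 0.000119 kg/m³.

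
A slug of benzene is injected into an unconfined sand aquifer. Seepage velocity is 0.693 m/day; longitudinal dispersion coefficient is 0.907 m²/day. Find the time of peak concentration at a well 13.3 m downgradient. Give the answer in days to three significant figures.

For the 1D instantaneous-source solution, setting ∂C/∂t = 0 at fixed x gives v²t² + 2Dt − x² = 0, so t = (√(D² + v²x²) − D)/v².
√(D² + v²x²) = √(0.907² + 0.693² × 13.3²) = 9.261; v² = 0.480249.
t = (9.261 − 0.907)/0.480249 = 17.4 days (vs. the pure-advection estimate x/v = 19.2 d).

17.4 days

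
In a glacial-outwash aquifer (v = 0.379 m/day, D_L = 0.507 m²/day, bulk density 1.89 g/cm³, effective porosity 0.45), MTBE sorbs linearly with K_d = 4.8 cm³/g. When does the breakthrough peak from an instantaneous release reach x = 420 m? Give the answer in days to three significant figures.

Retardation factor R = 1 + ρ_b·K_d/n = 1 + 1.89 × 4.8/0.45 = 21.16.
Sorption retards both mechanisms: v_R = v/R = 0.01791 m/day, D_R = D/R = 0.02396 m²/day.
Peak time from v_R²t² + 2D_R t − x² = 0: t = (√(D_R² + v_R²x²) − D_R)/v_R².
√(D_R² + v_R²x²) = √(0.02396² + 0.01791² × 420²) = 7.522; v_R² = 0.0003208.
t = (7.522 − 0.02396)/0.0003208 = 23400 days.

23400 days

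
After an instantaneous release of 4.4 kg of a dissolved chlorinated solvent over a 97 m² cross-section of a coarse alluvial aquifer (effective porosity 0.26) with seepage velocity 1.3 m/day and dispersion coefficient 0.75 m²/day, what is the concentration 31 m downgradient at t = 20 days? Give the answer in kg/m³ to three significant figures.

For an instantaneous plane source, C(x,t) = M/(n_e·A·√(4πDt)) · exp(−(x−vt)²/(4Dt)), with n_e·A the pore (flow) area.
Plume center vt = 1.3 × 20 = 26 m, so the well at 31 m is 5 m downgradient of the peak.
√(4πDt) = 13.73 m, giving peak height M/(n_e·A·√(4πDt)) = 4.4/(0.26 × 97 × 13.73) = 0.01271 kg/m³.
(x−vt)²/(4Dt) = (5)²/(4 × 0.75 × 20) = 0.4167; exp(−0.4167) = 0.6592.
C = 0.01271 × 0.6592 = 0.00838 kg/m³.

0.00838 kg/m³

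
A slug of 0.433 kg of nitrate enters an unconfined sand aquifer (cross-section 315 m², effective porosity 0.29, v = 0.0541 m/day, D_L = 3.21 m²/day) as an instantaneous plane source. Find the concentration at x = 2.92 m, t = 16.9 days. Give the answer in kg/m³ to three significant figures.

For an instantaneous plane source, C(x,t) = M/(n_e·A·√(4πDt)) · exp(−(x−vt)²/(4Dt)), with n_e·A the pore (flow) area.
Plume center vt = 0.0541 × 16.9 = 0.91429 m, so the well at 2.92 m is 2.00571 m downgradient of the peak.
√(4πDt) = 26.11 m, giving peak height M/(n_e·A·√(4πDt)) = 0.433/(0.29 × 315 × 26.11) = 0.0001815 kg/m³.
(x−vt)²/(4Dt) = (2.00571)²/(4 × 3.21 × 16.9) = 0.01854; exp(−0.01854) = 0.9816.
C = 0.0001815 × 0.9816 = 0.000178 kg/m³.

0.000178 kg/m³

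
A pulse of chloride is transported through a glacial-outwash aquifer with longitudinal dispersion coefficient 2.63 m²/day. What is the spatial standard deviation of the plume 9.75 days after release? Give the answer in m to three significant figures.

Dispersive spreading gives a Gaussian with σ² = 2Dt; advection only shifts the center.
σ = √(2 × 2.63 × 9.75) = 7.16 m.

7.16 m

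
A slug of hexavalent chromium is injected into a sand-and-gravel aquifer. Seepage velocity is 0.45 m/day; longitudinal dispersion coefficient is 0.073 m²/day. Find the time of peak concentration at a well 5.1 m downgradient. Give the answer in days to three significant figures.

11.0 days

For the 1D instantaneous-source solution, setting ∂C/∂t = 0 at fixed x gives v²t² + 2Dt − x² = 0, so t = (√(D² + v²x²) − D)/v².
√(D² + v²x²) = √(0.073² + 0.45² × 5.1²) = 2.296; v² = 0.2025.
t = (2.296 − 0.073)/0.2025 = 11.0 days (vs. the pure-advection estimate x/v = 11.3 d).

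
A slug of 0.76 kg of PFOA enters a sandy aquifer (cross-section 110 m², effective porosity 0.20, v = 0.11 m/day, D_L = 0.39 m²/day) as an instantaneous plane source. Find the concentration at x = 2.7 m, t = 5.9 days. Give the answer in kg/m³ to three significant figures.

0.00407 kg/m³

For an instantaneous plane source, C(x,t) = M/(n_e·A·√(4πDt)) · exp(−(x−vt)²/(4Dt)), with n_e·A the pore (flow) area.
Plume center vt = 0.11 × 5.9 = 0.649 m, so the well at 2.7 m is 2.051 m downgradient of the peak.
√(4πDt) = 5.377 m, giving peak height M/(n_e·A·√(4πDt)) = 0.76/(0.20 × 110 × 5.377) = 0.006425 kg/m³.
(x−vt)²/(4Dt) = (2.051)²/(4 × 0.39 × 5.9) = 0.4570; exp(−0.4570) = 0.6332.
C = 0.006425 × 0.6332 = 0.00407 kg/m³.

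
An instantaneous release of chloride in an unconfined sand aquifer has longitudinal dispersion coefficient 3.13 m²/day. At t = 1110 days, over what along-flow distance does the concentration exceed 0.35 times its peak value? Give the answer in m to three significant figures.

242 m

The plume is Gaussian with σ = √(2Dt) = √(2 × 3.13 × 1110) = 83.36 m.
C/C_peak = exp(−Δx²/(2σ²)) = 0.35 ⇒ Δx = σ·√(−2 ln 0.35) = 83.36 × 1.449 = 120.8 m.
Width = 2Δx = 242 m.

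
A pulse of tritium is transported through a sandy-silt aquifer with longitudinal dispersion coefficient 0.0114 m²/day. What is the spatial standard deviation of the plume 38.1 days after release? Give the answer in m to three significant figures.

Dispersive spreading gives a Gaussian with σ² = 2Dt; advection only shifts the center.
σ = √(2 × 0.0114 × 38.1) = 0.932 m.

0.932 m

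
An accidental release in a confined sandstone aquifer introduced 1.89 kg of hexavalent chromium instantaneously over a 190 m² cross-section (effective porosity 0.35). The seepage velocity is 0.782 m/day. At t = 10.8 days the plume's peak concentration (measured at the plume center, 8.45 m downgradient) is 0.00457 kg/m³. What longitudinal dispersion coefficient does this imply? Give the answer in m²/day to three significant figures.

At the plume center C_max = M/(n_e·A·√(4πDt)), so D = M²/(4πt·(n_e·A·C_max)²).
n_e·A·C_max = 0.35 × 190 × 0.00457 = 0.3039 kg/m.
D = 1.89²/(4π × 10.8 × 0.3039²) = 0.285 m²/day.

0.285 m²/day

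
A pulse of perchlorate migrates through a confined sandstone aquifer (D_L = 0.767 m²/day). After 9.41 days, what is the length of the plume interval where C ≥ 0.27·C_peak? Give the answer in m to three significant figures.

12.3 m

The plume is Gaussian with σ = √(2Dt) = √(2 × 0.767 × 9.41) = 3.799 m.
C/C_peak = exp(−Δx²/(2σ²)) = 0.27 ⇒ Δx = σ·√(−2 ln 0.27) = 3.799 × 1.618 = 6.147 m.
Width = 2Δx = 12.3 m.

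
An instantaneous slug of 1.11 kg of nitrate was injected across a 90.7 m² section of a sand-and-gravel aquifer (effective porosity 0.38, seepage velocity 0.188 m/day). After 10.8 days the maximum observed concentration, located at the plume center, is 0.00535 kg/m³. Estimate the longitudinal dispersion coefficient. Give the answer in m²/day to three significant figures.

At the plume center C_max = M/(n_e·A·√(4πDt)), so D = M²/(4πt·(n_e·A·C_max)²).
n_e·A·C_max = 0.38 × 90.7 × 0.00535 = 0.1844 kg/m.
D = 1.11²/(4π × 10.8 × 0.1844²) = 0.267 m²/day.

0.267 m²/day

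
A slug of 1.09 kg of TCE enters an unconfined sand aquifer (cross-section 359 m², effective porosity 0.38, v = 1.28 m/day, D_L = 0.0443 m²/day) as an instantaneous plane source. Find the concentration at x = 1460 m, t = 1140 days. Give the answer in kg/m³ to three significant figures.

For an instantaneous plane source, C(x,t) = M/(n_e·A·√(4πDt)) · exp(−(x−vt)²/(4Dt)), with n_e·A the pore (flow) area.
Plume center vt = 1.28 × 1140 = 1459.2 m, so the well at 1460 m is 0.8 m downgradient of the peak.
√(4πDt) = 25.19 m, giving peak height M/(n_e·A·√(4πDt)) = 1.09/(0.38 × 359 × 25.19) = 0.0003172 kg/m³.
(x−vt)²/(4Dt) = (0.8)²/(4 × 0.0443 × 1140) = 0.003168; exp(−0.003168) = 0.9968.
C = 0.0003172 × 0.9968 = 0.000316 kg/m³.

0.000316 kg/m³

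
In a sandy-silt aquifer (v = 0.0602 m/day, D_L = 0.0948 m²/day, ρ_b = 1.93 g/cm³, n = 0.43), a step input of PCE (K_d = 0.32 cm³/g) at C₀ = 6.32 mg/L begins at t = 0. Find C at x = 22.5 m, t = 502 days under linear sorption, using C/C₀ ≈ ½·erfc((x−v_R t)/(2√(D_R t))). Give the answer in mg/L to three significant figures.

0.336 mg/L

Retardation factor R = 1 + ρ_b·K_d/n = 1 + 1.93 × 0.32/0.43 = 2.436.
Sorption retards both mechanisms: v_R = v/R = 0.02471 m/day, D_R = D/R = 0.03892 m²/day.
v_R·t = 0.02471 × 502 = 12.40442 m; 2√(D_R t) = 8.840 m; argument = (22.5 − 12.40442)/8.840 = 1.142.
C = C₀ × ½·erfc(1.142) = 6.32 × 0.05315 = 0.336 mg/L.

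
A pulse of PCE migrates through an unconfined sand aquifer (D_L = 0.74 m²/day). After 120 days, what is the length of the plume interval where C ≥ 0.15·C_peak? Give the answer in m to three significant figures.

51.9 m

The plume is Gaussian with σ = √(2Dt) = √(2 × 0.74 × 120) = 13.33 m.
C/C_peak = exp(−Δx²/(2σ²)) = 0.15 ⇒ Δx = σ·√(−2 ln 0.15) = 13.33 × 1.948 = 25.97 m.
Width = 2Δx = 51.9 m.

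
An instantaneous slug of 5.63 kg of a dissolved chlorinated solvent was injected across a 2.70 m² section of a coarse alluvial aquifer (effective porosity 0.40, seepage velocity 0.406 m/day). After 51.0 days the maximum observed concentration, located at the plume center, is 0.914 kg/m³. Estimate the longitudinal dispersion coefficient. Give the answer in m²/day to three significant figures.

0.0508 m²/day

At the plume center C_max = M/(n_e·A·√(4πDt)), so D = M²/(4πt·(n_e·A·C_max)²).
n_e·A·C_max = 0.40 × 2.70 × 0.914 = 0.9871 kg/m.
D = 5.63²/(4π × 51.0 × 0.9871²) = 0.0508 m²/day.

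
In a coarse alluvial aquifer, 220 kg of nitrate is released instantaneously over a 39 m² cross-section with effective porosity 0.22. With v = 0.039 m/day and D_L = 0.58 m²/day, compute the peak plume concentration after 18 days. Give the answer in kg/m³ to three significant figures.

2.24 kg/m³

The peak of an instantaneous 1D plume sits at x = vt; there the Gaussian factor is 1 and C_max = M/(n_e·A·√(4πDt)), where n_e·A is the pore area the mass is dissolved in.
√(4πDt) = √(4π × 0.58 × 18) = 11.45 m, so C_max = 220/(0.22 × 39 × 11.45) = 2.24 kg/m³.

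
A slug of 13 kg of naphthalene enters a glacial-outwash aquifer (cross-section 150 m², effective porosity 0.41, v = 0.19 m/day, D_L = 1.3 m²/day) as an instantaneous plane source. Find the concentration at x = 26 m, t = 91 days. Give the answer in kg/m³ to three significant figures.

0.00467 kg/m³

For an instantaneous plane source, C(x,t) = M/(n_e·A·√(4πDt)) · exp(−(x−vt)²/(4Dt)), with n_e·A the pore (flow) area.
Plume center vt = 0.19 × 91 = 17.29 m, so the well at 26 m is 8.71 m downgradient of the peak.
√(4πDt) = 38.56 m, giving peak height M/(n_e·A·√(4πDt)) = 13/(0.41 × 150 × 38.56) = 0.005482 kg/m³.
(x−vt)²/(4Dt) = (8.71)²/(4 × 1.3 × 91) = 0.1603; exp(−0.1603) = 0.8519.
C = 0.005482 × 0.8519 = 0.00467 kg/m³.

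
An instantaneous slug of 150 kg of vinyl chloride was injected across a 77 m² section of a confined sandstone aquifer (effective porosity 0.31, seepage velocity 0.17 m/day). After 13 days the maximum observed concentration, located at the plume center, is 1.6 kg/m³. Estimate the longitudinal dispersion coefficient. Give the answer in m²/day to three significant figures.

0.0944 m²/day

At the plume center C_max = M/(n_e·A·√(4πDt)), so D = M²/(4πt·(n_e·A·C_max)²).
n_e·A·C_max = 0.31 × 77 × 1.6 = 38.19 kg/m.
D = 150²/(4π × 13 × 38.19²) = 0.0944 m²/day.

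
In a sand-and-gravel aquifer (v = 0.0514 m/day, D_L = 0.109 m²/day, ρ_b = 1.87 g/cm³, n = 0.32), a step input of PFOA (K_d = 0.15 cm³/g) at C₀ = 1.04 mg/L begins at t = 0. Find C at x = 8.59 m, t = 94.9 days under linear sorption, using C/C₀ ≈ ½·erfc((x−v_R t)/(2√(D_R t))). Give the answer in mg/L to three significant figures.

Retardation factor R = 1 + ρ_b·K_d/n = 1 + 1.87 × 0.15/0.32 = 1.877.
Sorption retards both mechanisms: v_R = v/R = 0.02738 m/day, D_R = D/R = 0.05807 m²/day.
v_R·t = 0.02738 × 94.9 = 2.598362 m; 2√(D_R t) = 4.695 m; argument = (8.59 − 2.598362)/4.695 = 1.276.
C = C₀ × ½·erfc(1.276) = 1.04 × 0.03557 = 0.0370 mg/L.

0.0370 mg/L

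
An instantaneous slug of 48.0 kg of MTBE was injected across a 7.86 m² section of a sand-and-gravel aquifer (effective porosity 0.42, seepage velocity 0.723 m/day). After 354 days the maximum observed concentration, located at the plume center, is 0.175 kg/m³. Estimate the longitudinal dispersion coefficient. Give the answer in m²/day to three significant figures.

1.55 m²/day

At the plume center C_max = M/(n_e·A·√(4πDt)), so D = M²/(4πt·(n_e·A·C_max)²).
n_e·A·C_max = 0.42 × 7.86 × 0.175 = 0.5777 kg/m.
D = 48.0²/(4π × 354 × 0.5777²) = 1.55 m²/day.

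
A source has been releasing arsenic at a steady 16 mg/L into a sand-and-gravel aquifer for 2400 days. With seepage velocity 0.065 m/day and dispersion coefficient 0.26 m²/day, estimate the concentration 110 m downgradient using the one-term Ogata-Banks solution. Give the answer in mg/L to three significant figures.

For a continuous step input, C/C₀ ≈ ½·erfc((x−vt)/(2√(Dt))).
vt = 0.065 × 2400 = 156 m and 2√(Dt) = 2√(0.26 × 2400) = 49.96 m.
Argument (x−vt)/(2√(Dt)) = (110 − 156)/49.96 = -0.9207; ½·erfc(-0.9207) = 0.9036.
C = 16 × 0.9036 = 14.5 mg/L.

14.5 mg/L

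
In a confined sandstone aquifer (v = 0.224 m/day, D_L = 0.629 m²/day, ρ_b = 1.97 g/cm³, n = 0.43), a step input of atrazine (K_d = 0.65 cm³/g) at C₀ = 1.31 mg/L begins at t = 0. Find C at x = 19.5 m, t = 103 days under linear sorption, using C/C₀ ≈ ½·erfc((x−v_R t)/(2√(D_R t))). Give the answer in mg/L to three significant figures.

0.0107 mg/L

Retardation factor R = 1 + ρ_b·K_d/n = 1 + 1.97 × 0.65/0.43 = 3.978.
Sorption retards both mechanisms: v_R = v/R = 0.05631 m/day, D_R = D/R = 0.1581 m²/day.
v_R·t = 0.05631 × 103 = 5.79993 m; 2√(D_R t) = 8.071 m; argument = (19.5 − 5.79993)/8.071 = 1.697.
C = C₀ × ½·erfc(1.697) = 1.31 × 0.008199 = 0.0107 mg/L.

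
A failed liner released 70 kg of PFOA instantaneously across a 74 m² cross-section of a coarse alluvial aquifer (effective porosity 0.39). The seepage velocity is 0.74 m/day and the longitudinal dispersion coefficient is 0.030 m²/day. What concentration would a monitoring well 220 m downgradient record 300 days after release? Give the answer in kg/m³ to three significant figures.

For an instantaneous plane source, C(x,t) = M/(n_e·A·√(4πDt)) · exp(−(x−vt)²/(4Dt)), with n_e·A the pore (flow) area.
Plume center vt = 0.74 × 300 = 222 m, so the well at 220 m is 2 m upgradient of the peak.
√(4πDt) = 10.63 m, giving peak height M/(n_e·A·√(4πDt)) = 70/(0.39 × 74 × 10.63) = 0.2282 kg/m³.
(x−vt)²/(4Dt) = (-2)²/(4 × 0.030 × 300) = 0.1111; exp(−0.1111) = 0.8948.
C = 0.2282 × 0.8948 = 0.204 kg/m³.

0.204 kg/m³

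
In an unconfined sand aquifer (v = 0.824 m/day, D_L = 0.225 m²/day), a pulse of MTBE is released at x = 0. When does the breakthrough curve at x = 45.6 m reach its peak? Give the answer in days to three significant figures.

55.0 days

For the 1D instantaneous-source solution, setting ∂C/∂t = 0 at fixed x gives v²t² + 2Dt − x² = 0, so t = (√(D² + v²x²) − D)/v².
√(D² + v²x²) = √(0.225² + 0.824² × 45.6²) = 37.58; v² = 0.678976.
t = (37.58 − 0.225)/0.678976 = 55.0 days (vs. the pure-advection estimate x/v = 55.3 d).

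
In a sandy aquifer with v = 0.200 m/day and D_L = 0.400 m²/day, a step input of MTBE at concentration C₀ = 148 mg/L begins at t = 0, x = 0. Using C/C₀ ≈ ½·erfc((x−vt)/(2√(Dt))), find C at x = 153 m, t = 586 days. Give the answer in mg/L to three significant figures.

For a continuous step input, C/C₀ ≈ ½·erfc((x−vt)/(2√(Dt))).
vt = 0.200 × 586 = 117.2 m and 2√(Dt) = 2√(0.400 × 586) = 30.62 m.
Argument (x−vt)/(2√(Dt)) = (153 − 117.2)/30.62 = 1.169; ½·erfc(1.169) = 0.04914.
C = 148 × 0.04914 = 7.27 mg/L.

7.27 mg/L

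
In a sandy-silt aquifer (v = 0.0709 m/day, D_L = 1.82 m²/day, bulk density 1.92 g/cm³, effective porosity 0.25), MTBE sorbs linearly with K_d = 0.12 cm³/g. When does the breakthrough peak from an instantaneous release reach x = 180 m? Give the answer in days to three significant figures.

4230 days

Retardation factor R = 1 + ρ_b·K_d/n = 1 + 1.92 × 0.12/0.25 = 1.922.
Sorption retards both mechanisms: v_R = v/R = 0.03689 m/day, D_R = D/R = 0.9469 m²/day.
Peak time from v_R²t² + 2D_R t − x² = 0: t = (√(D_R² + v_R²x²) − D_R)/v_R².
√(D_R² + v_R²x²) = √(0.9469² + 0.03689² × 180²) = 6.707; v_R² = 0.001361.
t = (6.707 − 0.9469)/0.001361 = 4230 days.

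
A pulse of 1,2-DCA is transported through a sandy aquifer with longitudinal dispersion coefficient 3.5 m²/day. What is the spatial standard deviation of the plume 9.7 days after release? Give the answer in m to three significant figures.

8.24 m

Dispersive spreading gives a Gaussian with σ² = 2Dt; advection only shifts the center.
σ = √(2 × 3.5 × 9.7) = 8.24 m.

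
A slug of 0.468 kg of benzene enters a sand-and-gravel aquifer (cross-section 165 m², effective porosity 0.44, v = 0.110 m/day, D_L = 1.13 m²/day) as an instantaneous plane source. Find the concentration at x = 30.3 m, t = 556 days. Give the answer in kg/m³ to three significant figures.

4.97e-05 kg/m³

For an instantaneous plane source, C(x,t) = M/(n_e·A·√(4πDt)) · exp(−(x−vt)²/(4Dt)), with n_e·A the pore (flow) area.
Plume center vt = 0.110 × 556 = 61.16 m, so the well at 30.3 m is 30.86 m upgradient of the peak.
√(4πDt) = 88.85 m, giving peak height M/(n_e·A·√(4πDt)) = 0.468/(0.44 × 165 × 88.85) = 7.255e-05 kg/m³.
(x−vt)²/(4Dt) = (-30.86)²/(4 × 1.13 × 556) = 0.3789; exp(−0.3789) = 0.6846.
C = 7.255e-05 × 0.6846 = 4.97e-05 kg/m³.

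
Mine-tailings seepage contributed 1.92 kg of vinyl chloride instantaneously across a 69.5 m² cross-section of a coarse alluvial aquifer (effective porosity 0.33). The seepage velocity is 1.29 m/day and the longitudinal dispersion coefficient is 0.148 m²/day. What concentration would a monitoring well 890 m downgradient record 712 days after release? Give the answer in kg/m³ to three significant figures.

For an instantaneous plane source, C(x,t) = M/(n_e·A·√(4πDt)) · exp(−(x−vt)²/(4Dt)), with n_e·A the pore (flow) area.
Plume center vt = 1.29 × 712 = 918.48 m, so the well at 890 m is 28.48 m upgradient of the peak.
√(4πDt) = 36.39 m, giving peak height M/(n_e·A·√(4πDt)) = 1.92/(0.33 × 69.5 × 36.39) = 0.002300 kg/m³.
(x−vt)²/(4Dt) = (-28.48)²/(4 × 0.148 × 712) = 1.924; exp(−1.924) = 0.1460.
C = 0.002300 × 0.1460 = 0.000336 kg/m³.

0.000336 kg/m³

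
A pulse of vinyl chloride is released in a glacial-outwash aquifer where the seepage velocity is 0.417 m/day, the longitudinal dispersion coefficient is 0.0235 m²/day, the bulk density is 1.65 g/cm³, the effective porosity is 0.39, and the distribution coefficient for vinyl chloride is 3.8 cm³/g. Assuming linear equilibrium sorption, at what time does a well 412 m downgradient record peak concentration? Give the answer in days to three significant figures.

16900 days

Retardation factor R = 1 + ρ_b·K_d/n = 1 + 1.65 × 3.8/0.39 = 17.08.
Sorption retards both mechanisms: v_R = v/R = 0.02441 m/day, D_R = D/R = 0.001376 m²/day.
Peak time from v_R²t² + 2D_R t − x² = 0: t = (√(D_R² + v_R²x²) − D_R)/v_R².
√(D_R² + v_R²x²) = √(0.001376² + 0.02441² × 412²) = 10.06; v_R² = 0.0005958.
t = (10.06 − 0.001376)/0.0005958 = 16900 days.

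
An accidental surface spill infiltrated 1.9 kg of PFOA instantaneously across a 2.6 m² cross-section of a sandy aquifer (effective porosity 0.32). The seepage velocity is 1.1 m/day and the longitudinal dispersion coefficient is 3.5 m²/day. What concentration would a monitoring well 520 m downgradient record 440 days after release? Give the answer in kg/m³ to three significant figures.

For an instantaneous plane source, C(x,t) = M/(n_e·A·√(4πDt)) · exp(−(x−vt)²/(4Dt)), with n_e·A the pore (flow) area.
Plume center vt = 1.1 × 440 = 484 m, so the well at 520 m is 36 m downgradient of the peak.
√(4πDt) = 139.1 m, giving peak height M/(n_e·A·√(4πDt)) = 1.9/(0.32 × 2.6 × 139.1) = 0.01642 kg/m³.
(x−vt)²/(4Dt) = (36)²/(4 × 3.5 × 440) = 0.2104; exp(−0.2104) = 0.8103.
C = 0.01642 × 0.8103 = 0.0133 kg/m³.

0.0133 kg/m³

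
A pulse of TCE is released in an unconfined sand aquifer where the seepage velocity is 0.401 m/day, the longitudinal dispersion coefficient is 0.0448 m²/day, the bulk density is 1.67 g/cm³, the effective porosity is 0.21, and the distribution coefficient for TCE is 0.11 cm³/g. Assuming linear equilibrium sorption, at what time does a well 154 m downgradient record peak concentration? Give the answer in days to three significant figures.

719 days

Retardation factor R = 1 + ρ_b·K_d/n = 1 + 1.67 × 0.11/0.21 = 1.875.
Sorption retards both mechanisms: v_R = v/R = 0.2139 m/day, D_R = D/R = 0.02389 m²/day.
Peak time from v_R²t² + 2D_R t − x² = 0: t = (√(D_R² + v_R²x²) − D_R)/v_R².
√(D_R² + v_R²x²) = √(0.02389² + 0.2139² × 154²) = 32.94; v_R² = 0.04575.
t = (32.94 − 0.02389)/0.04575 = 719 days.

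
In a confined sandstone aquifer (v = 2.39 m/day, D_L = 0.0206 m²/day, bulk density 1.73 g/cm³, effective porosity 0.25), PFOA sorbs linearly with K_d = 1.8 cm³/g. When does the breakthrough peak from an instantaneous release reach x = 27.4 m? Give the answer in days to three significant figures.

154 days

Retardation factor R = 1 + ρ_b·K_d/n = 1 + 1.73 × 1.8/0.25 = 13.46.
Sorption retards both mechanisms: v_R = v/R = 0.1776 m/day, D_R = D/R = 0.001530 m²/day.
Peak time from v_R²t² + 2D_R t − x² = 0: t = (√(D_R² + v_R²x²) − D_R)/v_R².
√(D_R² + v_R²x²) = √(0.001530² + 0.1776² × 27.4²) = 4.866; v_R² = 0.03154.
t = (4.866 − 0.001530)/0.03154 = 154 days.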